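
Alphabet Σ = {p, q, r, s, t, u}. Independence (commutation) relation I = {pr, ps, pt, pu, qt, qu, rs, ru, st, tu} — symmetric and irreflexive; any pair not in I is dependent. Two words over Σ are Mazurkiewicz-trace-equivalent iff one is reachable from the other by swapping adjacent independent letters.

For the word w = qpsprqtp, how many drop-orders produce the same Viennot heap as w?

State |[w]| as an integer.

drop 0:q onto floor
drop 1:p onto {0:q}
drop 2:s onto {0:q}
drop 3:p onto {1:p}
drop 4:r onto {0:q}
drop 5:q onto {2:s, 3:p, 4:r}
drop 6:t onto {4:r}
drop 7:p onto {5:q}
ground layer = {0:q}
drop-orders for the pieces not yet dropped (sum over which currently-grounded one goes next):
  1 to go: {6} 1  {7} 1
  2 to go: {5,7} 1  {6,7} 2
  3 to go: {2,5,7} 1  {3,5,7} 1  {5,6,7} 3
  4 to go: {1,3,5,7} 1  {2,3,5,7} 2  {2,5,6,7} 4  {3,5,6,7} 4  {4,5,6,7} 3
  5 to go: {1,2,3,5,7} 3  {1,3,5,6,7} 5  {2,3,5,6,7} 10  {2,4,5,6,7} 7  {3,4,5,6,7} 7
  6 to go: {1,2,3,5,6,7} 18  {1,3,4,5,6,7} 12  {2,3,4,5,6,7} 24
  if 0:q drops first: 54 orders

54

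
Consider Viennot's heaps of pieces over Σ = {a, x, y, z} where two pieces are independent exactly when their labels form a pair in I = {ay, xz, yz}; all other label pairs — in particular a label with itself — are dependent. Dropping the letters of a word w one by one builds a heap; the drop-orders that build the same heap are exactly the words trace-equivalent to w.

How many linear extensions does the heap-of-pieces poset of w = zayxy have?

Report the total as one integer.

3

drop 0:z onto floor
drop 1:a onto {0:z}
drop 2:y onto floor
drop 3:x onto {1:a, 2:y}
drop 4:y onto {3:x}
ground layer = {0:z, 2:y}
drop-orders for the pieces not yet dropped (sum over which currently-grounded one goes next):
  1 to go: {4} 1
  2 to go: {3,4} 1
  3 to go: {1,3,4} 1  {2,3,4} 1
  if 0:z drops first: 2 orders
  if 2:y drops first: 1 orders
heap linearizations: 3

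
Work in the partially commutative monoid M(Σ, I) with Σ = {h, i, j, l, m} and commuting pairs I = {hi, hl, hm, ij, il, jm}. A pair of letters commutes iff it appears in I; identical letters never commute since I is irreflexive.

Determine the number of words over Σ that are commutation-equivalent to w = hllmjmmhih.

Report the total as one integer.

140

piece 0:h — minimal
piece 1:l — minimal
piece 2:l rests on {1:l}
piece 3:m rests on {2:l}
piece 4:j rests on {0:h, 2:l}
piece 5:m rests on {3:m}
piece 6:m rests on {5:m}
piece 7:h rests on {4:j}
piece 8:i rests on {6:m}
piece 9:h rests on {7:h}
minimal pieces: {0:h, 1:l}
ways to finish when only these pieces remain (= sum over removing one remaining piece with nothing left below it):
  1 left: {8}→1  {9}→1
  2 left: {6,8}→1  {7,9}→1  {8,9}→2
  3 left: {4,7,9}→1  {5,6,8}→1  {6,8,9}→3  {7,8,9}→3
  4 left: {0,4,7,9}→1  {3,5,6,8}→1  {4,7,8,9}→4  {5,6,8,9}→4  {6,7,8,9}→6
  5 left: {0,4,7,8,9}→5  {3,5,6,8,9}→5  {4,6,7,8,9}→10  {5,6,7,8,9}→10
  6 left: {0,4,6,7,8,9}→15  {3,5,6,7,8,9}→15  {4,5,6,7,8,9}→20
  7 left: {0,4,5,6,7,8,9}→35  {3,4,5,6,7,8,9}→35
  8 left: {0,3,4,5,6,7,8,9}→70  {2,3,4,5,6,7,8,9}→35
  placing 0:h first → 35 extensions
  placing 1:l first → 105 extensions
total linear extensions = 140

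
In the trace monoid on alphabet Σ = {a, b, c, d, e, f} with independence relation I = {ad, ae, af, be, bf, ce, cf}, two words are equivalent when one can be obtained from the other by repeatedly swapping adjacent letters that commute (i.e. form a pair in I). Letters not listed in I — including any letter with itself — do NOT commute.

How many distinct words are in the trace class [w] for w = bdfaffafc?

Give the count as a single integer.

55

piece 0:b — minimal
piece 1:d rests on {0:b}
piece 2:f rests on {1:d}
piece 3:a rests on {0:b}
piece 4:f rests on {2:f}
piece 5:f rests on {4:f}
piece 6:a rests on {3:a}
piece 7:f rests on {5:f}
piece 8:c rests on {1:d, 6:a}
minimal pieces: {0:b}
ways to finish when only these pieces remain (= sum over removing one remaining piece with nothing left below it):
  1 left: {7}→1  {8}→1
  2 left: {5,7}→1  {6,8}→1  {7,8}→2
  3 left: {3,6,8}→1  {4,5,7}→1  {5,7,8}→3  {6,7,8}→3
  4 left: {2,4,5,7}→1  {3,6,7,8}→4  {4,5,7,8}→4  {5,6,7,8}→6
  5 left: {2,4,5,7,8}→5  {3,5,6,7,8}→10  {4,5,6,7,8}→10
  6 left: {1,2,4,5,7,8}→5  {2,4,5,6,7,8}→15  {3,4,5,6,7,8}→20
  7 left: {1,2,4,5,6,7,8}→20  {2,3,4,5,6,7,8}→35
  placing 0:b first → 55 extensions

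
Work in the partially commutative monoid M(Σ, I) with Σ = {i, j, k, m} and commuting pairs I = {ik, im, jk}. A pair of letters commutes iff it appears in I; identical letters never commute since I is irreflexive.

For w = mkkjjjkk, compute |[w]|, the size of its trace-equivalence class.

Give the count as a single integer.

35

#0=m has no predecessor
#1=k depends on [0:m]
#2=k depends on [1:k]
#3=j depends on [0:m]
#4=j depends on [3:j]
#5=j depends on [4:j]
#6=k depends on [2:k]
#7=k depends on [6:k]
sources: [0:m]
N(rest) = Σ N(rest − s) over sources s of rest; N(one piece) = 1:
  size 1 → [5]=1  [7]=1
  size 2 → [4,5]=1  [5,7]=2  [6,7]=1
  size 3 → [2,6,7]=1  [3,4,5]=1  [4,5,7]=3  [5,6,7]=3
  size 4 → [1,2,6,7]=1  [2,5,6,7]=4  [3,4,5,7]=4  [4,5,6,7]=6
  size 5 → [1,2,5,6,7]=5  [2,4,5,6,7]=10  [3,4,5,6,7]=10
  size 6 → [1,2,4,5,6,7]=15  [2,3,4,5,6,7]=20
  first=0(m) contributes 35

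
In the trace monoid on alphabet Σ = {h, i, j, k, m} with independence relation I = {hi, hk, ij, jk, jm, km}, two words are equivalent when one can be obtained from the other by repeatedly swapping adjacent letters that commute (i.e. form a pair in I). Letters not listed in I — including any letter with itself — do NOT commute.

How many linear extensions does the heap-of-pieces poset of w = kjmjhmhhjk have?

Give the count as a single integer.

135

#0=k has no predecessor
#1=j has no predecessor
#2=m has no predecessor
#3=j depends on [1:j]
#4=h depends on [2:m, 3:j]
#5=m depends on [4:h]
#6=h depends on [5:m]
#7=h depends on [6:h]
#8=j depends on [7:h]
#9=k depends on [0:k]
sources: [0:k, 1:j, 2:m]
N(rest) = Σ N(rest − s) over sources s of rest; N(one piece) = 1:
  size 1 → [8]=1  [9]=1
  size 2 → [0,9]=1  [7,8]=1  [8,9]=2
  size 3 → [0,8,9]=3  [6,7,8]=1  [7,8,9]=3
  size 4 → [0,7,8,9]=6  [5,6,7,8]=1  [6,7,8,9]=4
  size 5 → [0,6,7,8,9]=10  [4,5,6,7,8]=1  [5,6,7,8,9]=5
  size 6 → [0,5,6,7,8,9]=15  [2,4,5,6,7,8]=1  [3,4,5,6,7,8]=1  [4,5,6,7,8,9]=6
  size 7 → [0,4,5,6,7,8,9]=21  [1,3,4,5,6,7,8]=1  [2,3,4,5,6,7,8]=2  [2,4,5,6,7,8,9]=7  [3,4,5,6,7,8,9]=7
  size 8 → [0,2,4,5,6,7,8,9]=28  [0,3,4,5,6,7,8,9]=28  [1,2,3,4,5,6,7,8]=3  [1,3,4,5,6,7,8,9]=8  [2,3,4,5,6,7,8,9]=16
  first=0(k) contributes 27
  first=1(j) contributes 72
  first=2(m) contributes 36
|[w]| = 135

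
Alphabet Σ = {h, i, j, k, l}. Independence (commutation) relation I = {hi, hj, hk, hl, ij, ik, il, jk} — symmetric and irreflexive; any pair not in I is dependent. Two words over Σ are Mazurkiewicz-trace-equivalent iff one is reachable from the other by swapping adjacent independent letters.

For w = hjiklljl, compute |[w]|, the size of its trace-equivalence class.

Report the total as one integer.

112

0(h) covers ∅
1(j) covers ∅
2(i) covers ∅
3(k) covers ∅
4(l) covers 1:j, 3:k
5(l) covers 4:l
6(j) covers 5:l
7(l) covers 6:j
floor of heap: 0:h, 1:j, 2:i, 3:k
completions by unplaced set U, small U first (add the entries for U minus each lowest piece of U):
  |U|=1: {0}:1  {2}:1  {7}:1
  |U|=2: {0,2}:2  {0,7}:2  {2,7}:2  {6,7}:1
  |U|=3: {0,2,7}:6  {0,6,7}:3  {2,6,7}:3  {5,6,7}:1
  |U|=4: {0,2,6,7}:12  {0,5,6,7}:4  {2,5,6,7}:4  {4,5,6,7}:1
  |U|=5: {0,2,5,6,7}:20  {0,4,5,6,7}:5  {1,4,5,6,7}:1  {2,4,5,6,7}:5  {3,4,5,6,7}:1
  |U|=6: {0,1,4,5,6,7}:6  {0,2,4,5,6,7}:30  {0,3,4,5,6,7}:6  {1,2,4,5,6,7}:6  {1,3,4,5,6,7}:2  {2,3,4,5,6,7}:6
  start at 0(h): 14
  start at 1(j): 42
  start at 2(i): 14
  start at 3(k): 42
sum over floor = 112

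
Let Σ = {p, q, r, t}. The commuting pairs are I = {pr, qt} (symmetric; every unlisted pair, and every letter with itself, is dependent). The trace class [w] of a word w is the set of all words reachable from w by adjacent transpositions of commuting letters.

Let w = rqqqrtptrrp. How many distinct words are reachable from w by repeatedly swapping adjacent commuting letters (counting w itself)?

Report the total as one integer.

0(r) covers ∅
1(q) covers 0:r
2(q) covers 1:q
3(q) covers 2:q
4(r) covers 3:q
5(t) covers 4:r
6(p) covers 5:t
7(t) covers 6:p
8(r) covers 7:t
9(r) covers 8:r
10(p) covers 7:t
floor of heap: 0:r
completions by unplaced set U, small U first (add the entries for U minus each lowest piece of U):
  |U|=1: {9}:1  {10}:1
  |U|=2: {8,9}:1  {9,10}:2
  |U|=3: {8,9,10}:3
  |U|=4: {7,8,9,10}:3
  |U|=5: {6,7,8,9,10}:3
  |U|=6: {5,6,7,8,9,10}:3
  |U|=7: {4,5,6,7,8,9,10}:3
  |U|=8: {3,4,5,6,7,8,9,10}:3
  |U|=9: {2,3,4,5,6,7,8,9,10}:3
  start at 0(r): 3

3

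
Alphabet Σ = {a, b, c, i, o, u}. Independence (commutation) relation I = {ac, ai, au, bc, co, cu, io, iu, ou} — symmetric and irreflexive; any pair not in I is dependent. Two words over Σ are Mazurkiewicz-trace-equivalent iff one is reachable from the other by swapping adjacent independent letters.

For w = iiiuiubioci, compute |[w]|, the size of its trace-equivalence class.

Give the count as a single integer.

60

piece 0:i — minimal
piece 1:i rests on {0:i}
piece 2:i rests on {1:i}
piece 3:u — minimal
piece 4:i rests on {2:i}
piece 5:u rests on {3:u}
piece 6:b rests on {4:i, 5:u}
piece 7:i rests on {6:b}
piece 8:o rests on {6:b}
piece 9:c rests on {7:i}
piece 10:i rests on {9:c}
minimal pieces: {0:i, 3:u}
ways to finish when only these pieces remain (= sum over removing one remaining piece with nothing left below it):
  1 left: {8}→1  {10}→1
  2 left: {8,10}→2  {9,10}→1
  3 left: {7,9,10}→1  {8,9,10}→3
  4 left: {7,8,9,10}→4
  5 left: {6,7,8,9,10}→4
  6 left: {4,6,7,8,9,10}→4  {5,6,7,8,9,10}→4
  7 left: {2,4,6,7,8,9,10}→4  {3,5,6,7,8,9,10}→4  {4,5,6,7,8,9,10}→8
  8 left: {1,2,4,6,7,8,9,10}→4  {2,4,5,6,7,8,9,10}→12  {3,4,5,6,7,8,9,10}→12
  9 left: {0,1,2,4,6,7,8,9,10}→4  {1,2,4,5,6,7,8,9,10}→16  {2,3,4,5,6,7,8,9,10}→24
  placing 0:i first → 40 extensions
  placing 3:u first → 20 extensions
total linear extensions = 60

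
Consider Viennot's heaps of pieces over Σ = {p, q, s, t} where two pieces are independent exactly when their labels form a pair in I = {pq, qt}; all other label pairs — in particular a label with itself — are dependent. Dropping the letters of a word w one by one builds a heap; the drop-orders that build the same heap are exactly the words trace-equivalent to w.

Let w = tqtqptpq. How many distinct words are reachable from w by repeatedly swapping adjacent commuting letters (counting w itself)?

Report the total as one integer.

56

0(t) covers ∅
1(q) covers ∅
2(t) covers 0:t
3(q) covers 1:q
4(p) covers 2:t
5(t) covers 4:p
6(p) covers 5:t
7(q) covers 3:q
floor of heap: 0:t, 1:q
completions by unplaced set U, small U first (add the entries for U minus each lowest piece of U):
  |U|=1: {6}:1  {7}:1
  |U|=2: {3,7}:1  {5,6}:1  {6,7}:2
  |U|=3: {1,3,7}:1  {3,6,7}:3  {4,5,6}:1  {5,6,7}:3
  |U|=4: {1,3,6,7}:4  {2,4,5,6}:1  {3,5,6,7}:6  {4,5,6,7}:4
  |U|=5: {0,2,4,5,6}:1  {1,3,5,6,7}:10  {2,4,5,6,7}:5  {3,4,5,6,7}:10
  |U|=6: {0,2,4,5,6,7}:6  {1,3,4,5,6,7}:20  {2,3,4,5,6,7}:15
  start at 0(t): 35
  start at 1(q): 21
sum over floor = 56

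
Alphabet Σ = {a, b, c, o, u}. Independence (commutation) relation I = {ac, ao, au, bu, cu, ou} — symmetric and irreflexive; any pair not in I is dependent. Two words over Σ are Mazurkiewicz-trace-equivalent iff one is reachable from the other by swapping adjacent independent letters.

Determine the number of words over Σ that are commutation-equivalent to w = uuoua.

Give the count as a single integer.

20

drop 0:u onto floor
drop 1:u onto {0:u}
drop 2:o onto floor
drop 3:u onto {1:u}
drop 4:a onto floor
ground layer = {0:u, 2:o, 4:a}
drop-orders for the pieces not yet dropped (sum over which currently-grounded one goes next):
  1 to go: {2} 1  {3} 1  {4} 1
  2 to go: {1,3} 1  {2,3} 2  {2,4} 2  {3,4} 2
  3 to go: {0,1,3} 1  {1,2,3} 3  {1,3,4} 3  {2,3,4} 6
  if 0:u drops first: 12 orders
  if 2:o drops first: 4 orders
  if 4:a drops first: 4 orders
heap linearizations: 20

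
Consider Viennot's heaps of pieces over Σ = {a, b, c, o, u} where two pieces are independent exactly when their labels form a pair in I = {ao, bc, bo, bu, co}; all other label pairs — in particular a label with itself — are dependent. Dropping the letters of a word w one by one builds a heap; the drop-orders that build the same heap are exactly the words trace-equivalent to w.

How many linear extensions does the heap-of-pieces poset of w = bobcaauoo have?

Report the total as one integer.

0(b) covers ∅
1(o) covers ∅
2(b) covers 0:b
3(c) covers ∅
4(a) covers 2:b, 3:c
5(a) covers 4:a
6(u) covers 1:o, 5:a
7(o) covers 6:u
8(o) covers 7:o
floor of heap: 0:b, 1:o, 3:c
completions by unplaced set U, small U first (add the entries for U minus each lowest piece of U):
  |U|=1: {8}:1
  |U|=2: {7,8}:1
  |U|=3: {6,7,8}:1
  |U|=4: {1,6,7,8}:1  {5,6,7,8}:1
  |U|=5: {1,5,6,7,8}:2  {4,5,6,7,8}:1
  |U|=6: {1,4,5,6,7,8}:3  {2,4,5,6,7,8}:1  {3,4,5,6,7,8}:1
  |U|=7: {0,2,4,5,6,7,8}:1  {1,2,4,5,6,7,8}:4  {1,3,4,5,6,7,8}:4  {2,3,4,5,6,7,8}:2
  start at 0(b): 10
  start at 1(o): 3
  start at 3(c): 5
sum over floor = 18

18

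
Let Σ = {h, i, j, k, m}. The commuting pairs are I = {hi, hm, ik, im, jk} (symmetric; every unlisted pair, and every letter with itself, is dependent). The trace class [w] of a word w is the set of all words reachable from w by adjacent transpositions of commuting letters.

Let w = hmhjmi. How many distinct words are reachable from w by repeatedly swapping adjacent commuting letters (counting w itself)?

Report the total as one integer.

6

piece 0:h — minimal
piece 1:m — minimal
piece 2:h rests on {0:h}
piece 3:j rests on {1:m, 2:h}
piece 4:m rests on {3:j}
piece 5:i rests on {3:j}
minimal pieces: {0:h, 1:m}
ways to finish when only these pieces remain (= sum over removing one remaining piece with nothing left below it):
  1 left: {4}→1  {5}→1
  2 left: {4,5}→2
  3 left: {3,4,5}→2
  4 left: {1,3,4,5}→2  {2,3,4,5}→2
  placing 0:h first → 4 extensions
  placing 1:m first → 2 extensions
total linear extensions = 6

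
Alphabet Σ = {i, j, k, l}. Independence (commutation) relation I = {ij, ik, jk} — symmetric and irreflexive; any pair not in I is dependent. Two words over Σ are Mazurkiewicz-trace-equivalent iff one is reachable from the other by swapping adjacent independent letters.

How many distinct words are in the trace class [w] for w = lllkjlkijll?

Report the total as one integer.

12

drop 0:l onto floor
drop 1:l onto {0:l}
drop 2:l onto {1:l}
drop 3:k onto {2:l}
drop 4:j onto {2:l}
drop 5:l onto {3:k, 4:j}
drop 6:k onto {5:l}
drop 7:i onto {5:l}
drop 8:j onto {5:l}
drop 9:l onto {6:k, 7:i, 8:j}
drop 10:l onto {9:l}
ground layer = {0:l}
drop-orders for the pieces not yet dropped (sum over which currently-grounded one goes next):
  1 to go: {10} 1
  2 to go: {9,10} 1
  3 to go: {6,9,10} 1  {7,9,10} 1  {8,9,10} 1
  4 to go: {6,7,9,10} 2  {6,8,9,10} 2  {7,8,9,10} 2
  5 to go: {6,7,8,9,10} 6
  6 to go: {5,6,7,8,9,10} 6
  7 to go: {3,5,6,7,8,9,10} 6  {4,5,6,7,8,9,10} 6
  8 to go: {3,4,5,6,7,8,9,10} 12
  9 to go: {2,3,4,5,6,7,8,9,10} 12
  if 0:l drops first: 12 orders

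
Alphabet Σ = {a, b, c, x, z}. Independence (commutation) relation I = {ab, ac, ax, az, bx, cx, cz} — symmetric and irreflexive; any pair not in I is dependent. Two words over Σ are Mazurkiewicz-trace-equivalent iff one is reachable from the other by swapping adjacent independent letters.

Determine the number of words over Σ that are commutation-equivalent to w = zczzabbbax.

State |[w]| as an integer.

#0=z has no predecessor
#1=c has no predecessor
#2=z depends on [0:z]
#3=z depends on [2:z]
#4=a has no predecessor
#5=b depends on [1:c, 3:z]
#6=b depends on [5:b]
#7=b depends on [6:b]
#8=a depends on [4:a]
#9=x depends on [3:z]
sources: [0:z, 1:c, 4:a]
N(rest) = Σ N(rest − s) over sources s of rest; N(one piece) = 1:
  size 1 → [7]=1  [8]=1  [9]=1
  size 2 → [4,8]=1  [6,7]=1  [7,8]=2  [7,9]=2  [8,9]=2
  size 3 → [4,7,8]=3  [4,8,9]=3  [5,6,7]=1  [6,7,8]=3  [6,7,9]=3  [7,8,9]=6
  size 4 → [1,5,6,7]=1  [4,6,7,8]=6  [4,7,8,9]=12  [5,6,7,8]=4  [5,6,7,9]=4  [6,7,8,9]=12
  size 5 → [1,5,6,7,8]=5  [1,5,6,7,9]=5  [3,5,6,7,9]=4  [4,5,6,7,8]=10  [4,6,7,8,9]=30  [5,6,7,8,9]=20
  size 6 → [1,3,5,6,7,9]=9  [1,4,5,6,7,8]=15  [1,5,6,7,8,9]=30  [2,3,5,6,7,9]=4  [3,5,6,7,8,9]=24  [4,5,6,7,8,9]=60
  size 7 → [0,2,3,5,6,7,9]=4  [1,2,3,5,6,7,9]=13  [1,3,5,6,7,8,9]=63  [1,4,5,6,7,8,9]=105  [2,3,5,6,7,8,9]=28  [3,4,5,6,7,8,9]=84
  size 8 → [0,1,2,3,5,6,7,9]=17  [0,2,3,5,6,7,8,9]=32  [1,2,3,5,6,7,8,9]=104  [1,3,4,5,6,7,8,9]=252  [2,3,4,5,6,7,8,9]=112
  first=0(z) contributes 468
  first=1(c) contributes 144
  first=4(a) contributes 153
|[w]| = 765

765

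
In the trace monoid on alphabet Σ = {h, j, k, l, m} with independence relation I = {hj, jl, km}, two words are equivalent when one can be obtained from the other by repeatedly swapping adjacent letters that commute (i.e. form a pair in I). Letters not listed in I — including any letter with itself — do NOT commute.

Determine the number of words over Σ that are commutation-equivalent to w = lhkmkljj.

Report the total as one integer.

9

0(l) covers ∅
1(h) covers 0:l
2(k) covers 1:h
3(m) covers 1:h
4(k) covers 2:k
5(l) covers 3:m, 4:k
6(j) covers 3:m, 4:k
7(j) covers 6:j
floor of heap: 0:l
completions by unplaced set U, small U first (add the entries for U minus each lowest piece of U):
  |U|=1: {5}:1  {7}:1
  |U|=2: {5,7}:2  {6,7}:1
  |U|=3: {5,6,7}:3
  |U|=4: {3,5,6,7}:3  {4,5,6,7}:3
  |U|=5: {2,4,5,6,7}:3  {3,4,5,6,7}:6
  |U|=6: {2,3,4,5,6,7}:9
  start at 0(l): 9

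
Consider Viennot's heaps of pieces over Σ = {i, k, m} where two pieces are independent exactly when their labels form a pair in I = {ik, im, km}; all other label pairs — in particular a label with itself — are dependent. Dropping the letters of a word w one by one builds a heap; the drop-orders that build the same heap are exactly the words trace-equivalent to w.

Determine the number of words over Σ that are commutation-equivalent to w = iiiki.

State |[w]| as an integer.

5

drop 0:i onto floor
drop 1:i onto {0:i}
drop 2:i onto {1:i}
drop 3:k onto floor
drop 4:i onto {2:i}
ground layer = {0:i, 3:k}
drop-orders for the pieces not yet dropped (sum over which currently-grounded one goes next):
  1 to go: {3} 1  {4} 1
  2 to go: {2,4} 1  {3,4} 2
  3 to go: {1,2,4} 1  {2,3,4} 3
  if 0:i drops first: 4 orders
  if 3:k drops first: 1 orders
heap linearizations: 5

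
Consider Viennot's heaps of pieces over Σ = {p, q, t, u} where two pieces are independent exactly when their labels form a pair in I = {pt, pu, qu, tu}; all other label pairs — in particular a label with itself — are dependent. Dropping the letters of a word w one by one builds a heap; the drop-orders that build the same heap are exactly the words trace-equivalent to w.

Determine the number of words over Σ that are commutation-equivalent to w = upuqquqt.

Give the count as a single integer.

56

drop 0:u onto floor
drop 1:p onto floor
drop 2:u onto {0:u}
drop 3:q onto {1:p}
drop 4:q onto {3:q}
drop 5:u onto {2:u}
drop 6:q onto {4:q}
drop 7:t onto {6:q}
ground layer = {0:u, 1:p}
drop-orders for the pieces not yet dropped (sum over which currently-grounded one goes next):
  1 to go: {5} 1  {7} 1
  2 to go: {2,5} 1  {5,7} 2  {6,7} 1
  3 to go: {0,2,5} 1  {2,5,7} 3  {4,6,7} 1  {5,6,7} 3
  4 to go: {0,2,5,7} 4  {2,5,6,7} 6  {3,4,6,7} 1  {4,5,6,7} 4
  5 to go: {0,2,5,6,7} 10  {1,3,4,6,7} 1  {2,4,5,6,7} 10  {3,4,5,6,7} 5
  6 to go: {0,2,4,5,6,7} 20  {1,3,4,5,6,7} 6  {2,3,4,5,6,7} 15
  if 0:u drops first: 21 orders
  if 1:p drops first: 35 orders
heap linearizations: 56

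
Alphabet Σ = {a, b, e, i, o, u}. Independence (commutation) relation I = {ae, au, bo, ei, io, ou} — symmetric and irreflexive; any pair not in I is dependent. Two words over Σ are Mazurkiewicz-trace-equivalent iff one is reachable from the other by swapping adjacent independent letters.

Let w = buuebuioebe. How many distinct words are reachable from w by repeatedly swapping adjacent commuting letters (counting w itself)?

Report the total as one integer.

7

piece 0:b — minimal
piece 1:u rests on {0:b}
piece 2:u rests on {1:u}
piece 3:e rests on {2:u}
piece 4:b rests on {3:e}
piece 5:u rests on {4:b}
piece 6:i rests on {5:u}
piece 7:o rests on {3:e}
piece 8:e rests on {5:u, 7:o}
piece 9:b rests on {6:i, 8:e}
piece 10:e rests on {9:b}
minimal pieces: {0:b}
ways to finish when only these pieces remain (= sum over removing one remaining piece with nothing left below it):
  1 left: {10}→1
  2 left: {9,10}→1
  3 left: {6,9,10}→1  {8,9,10}→1
  4 left: {6,8,9,10}→2  {7,8,9,10}→1
  5 left: {5,6,8,9,10}→2  {6,7,8,9,10}→3
  6 left: {4,5,6,8,9,10}→2  {5,6,7,8,9,10}→5
  7 left: {4,5,6,7,8,9,10}→7
  8 left: {3,4,5,6,7,8,9,10}→7
  9 left: {2,3,4,5,6,7,8,9,10}→7
  placing 0:b first → 7 extensions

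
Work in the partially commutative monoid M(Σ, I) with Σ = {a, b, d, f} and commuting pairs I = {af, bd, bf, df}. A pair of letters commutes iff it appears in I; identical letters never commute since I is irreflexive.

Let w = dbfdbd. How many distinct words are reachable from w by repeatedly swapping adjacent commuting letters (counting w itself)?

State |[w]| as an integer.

60

drop 0:d onto floor
drop 1:b onto floor
drop 2:f onto floor
drop 3:d onto {0:d}
drop 4:b onto {1:b}
drop 5:d onto {3:d}
ground layer = {0:d, 1:b, 2:f}
drop-orders for the pieces not yet dropped (sum over which currently-grounded one goes next):
  1 to go: {2} 1  {4} 1  {5} 1
  2 to go: {1,4} 1  {2,4} 2  {2,5} 2  {3,5} 1  {4,5} 2
  3 to go: {0,3,5} 1  {1,2,4} 3  {1,4,5} 3  {2,3,5} 3  {2,4,5} 6  {3,4,5} 3
  4 to go: {0,2,3,5} 4  {0,3,4,5} 4  {1,2,4,5} 12  {1,3,4,5} 6  {2,3,4,5} 12
  if 0:d drops first: 30 orders
  if 1:b drops first: 20 orders
  if 2:f drops first: 10 orders
heap linearizations: 60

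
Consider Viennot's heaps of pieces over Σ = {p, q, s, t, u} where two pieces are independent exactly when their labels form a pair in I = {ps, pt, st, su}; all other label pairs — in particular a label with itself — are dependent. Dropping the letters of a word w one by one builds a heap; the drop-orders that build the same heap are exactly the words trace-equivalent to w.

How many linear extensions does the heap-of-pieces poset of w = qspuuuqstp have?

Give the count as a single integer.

0(q) covers ∅
1(s) covers 0:q
2(p) covers 0:q
3(u) covers 2:p
4(u) covers 3:u
5(u) covers 4:u
6(q) covers 1:s, 5:u
7(s) covers 6:q
8(t) covers 6:q
9(p) covers 6:q
floor of heap: 0:q
completions by unplaced set U, small U first (add the entries for U minus each lowest piece of U):
  |U|=1: {7}:1  {8}:1  {9}:1
  |U|=2: {7,8}:2  {7,9}:2  {8,9}:2
  |U|=3: {7,8,9}:6
  |U|=4: {6,7,8,9}:6
  |U|=5: {1,6,7,8,9}:6  {5,6,7,8,9}:6
  |U|=6: {1,5,6,7,8,9}:12  {4,5,6,7,8,9}:6
  |U|=7: {1,4,5,6,7,8,9}:18  {3,4,5,6,7,8,9}:6
  |U|=8: {1,3,4,5,6,7,8,9}:24  {2,3,4,5,6,7,8,9}:6
  start at 0(q): 30

30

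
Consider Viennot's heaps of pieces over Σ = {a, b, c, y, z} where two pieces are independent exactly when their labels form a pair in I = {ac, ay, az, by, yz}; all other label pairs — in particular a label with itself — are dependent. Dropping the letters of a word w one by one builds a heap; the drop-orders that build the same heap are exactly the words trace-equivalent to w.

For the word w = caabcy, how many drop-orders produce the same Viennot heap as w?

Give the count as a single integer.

drop 0:c onto floor
drop 1:a onto floor
drop 2:a onto {1:a}
drop 3:b onto {0:c, 2:a}
drop 4:c onto {3:b}
drop 5:y onto {4:c}
ground layer = {0:c, 1:a}
drop-orders for the pieces not yet dropped (sum over which currently-grounded one goes next):
  1 to go: {5} 1
  2 to go: {4,5} 1
  3 to go: {3,4,5} 1
  4 to go: {0,3,4,5} 1  {2,3,4,5} 1
  if 0:c drops first: 1 orders
  if 1:a drops first: 2 orders
heap linearizations: 3

3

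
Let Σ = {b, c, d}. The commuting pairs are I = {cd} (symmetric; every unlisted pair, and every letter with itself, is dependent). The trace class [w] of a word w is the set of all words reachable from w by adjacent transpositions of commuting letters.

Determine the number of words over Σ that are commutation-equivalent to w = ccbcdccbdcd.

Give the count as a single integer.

12

#0=c has no predecessor
#1=c depends on [0:c]
#2=b depends on [1:c]
#3=c depends on [2:b]
#4=d depends on [2:b]
#5=c depends on [3:c]
#6=c depends on [5:c]
#7=b depends on [4:d, 6:c]
#8=d depends on [7:b]
#9=c depends on [7:b]
#10=d depends on [8:d]
sources: [0:c]
N(rest) = Σ N(rest − s) over sources s of rest; N(one piece) = 1:
  size 1 → [9]=1  [10]=1
  size 2 → [8,10]=1  [9,10]=2
  size 3 → [8,9,10]=3
  size 4 → [7,8,9,10]=3
  size 5 → [4,7,8,9,10]=3  [6,7,8,9,10]=3
  size 6 → [4,6,7,8,9,10]=6  [5,6,7,8,9,10]=3
  size 7 → [3,5,6,7,8,9,10]=3  [4,5,6,7,8,9,10]=9
  size 8 → [3,4,5,6,7,8,9,10]=12
  size 9 → [2,3,4,5,6,7,8,9,10]=12
  first=0(c) contributes 12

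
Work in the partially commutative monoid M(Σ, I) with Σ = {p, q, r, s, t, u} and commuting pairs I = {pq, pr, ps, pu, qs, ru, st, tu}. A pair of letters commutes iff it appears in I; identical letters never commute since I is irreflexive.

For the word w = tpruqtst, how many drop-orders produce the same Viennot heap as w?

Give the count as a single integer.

0(t) covers ∅
1(p) covers 0:t
2(r) covers 0:t
3(u) covers ∅
4(q) covers 2:r, 3:u
5(t) covers 1:p, 4:q
6(s) covers 2:r, 3:u
7(t) covers 5:t
floor of heap: 0:t, 3:u
completions by unplaced set U, small U first (add the entries for U minus each lowest piece of U):
  |U|=1: {6}:1  {7}:1
  |U|=2: {5,7}:1  {6,7}:2
  |U|=3: {1,5,7}:1  {4,5,7}:1  {5,6,7}:3
  |U|=4: {1,4,5,7}:2  {1,5,6,7}:4  {4,5,6,7}:4
  |U|=5: {1,4,5,6,7}:10  {2,4,5,6,7}:4  {3,4,5,6,7}:4
  |U|=6: {1,2,4,5,6,7}:14  {1,3,4,5,6,7}:14  {2,3,4,5,6,7}:8
  start at 0(t): 36
  start at 3(u): 14
sum over floor = 50

50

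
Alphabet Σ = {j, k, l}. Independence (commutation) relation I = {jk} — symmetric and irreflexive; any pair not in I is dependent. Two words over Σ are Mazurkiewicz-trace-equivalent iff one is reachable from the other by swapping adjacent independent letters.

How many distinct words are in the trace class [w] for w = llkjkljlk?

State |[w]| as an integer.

3

#0=l has no predecessor
#1=l depends on [0:l]
#2=k depends on [1:l]
#3=j depends on [1:l]
#4=k depends on [2:k]
#5=l depends on [3:j, 4:k]
#6=j depends on [5:l]
#7=l depends on [6:j]
#8=k depends on [7:l]
sources: [0:l]
N(rest) = Σ N(rest − s) over sources s of rest; N(one piece) = 1:
  size 1 → [8]=1
  size 2 → [7,8]=1
  size 3 → [6,7,8]=1
  size 4 → [5,6,7,8]=1
  size 5 → [3,5,6,7,8]=1  [4,5,6,7,8]=1
  size 6 → [2,4,5,6,7,8]=1  [3,4,5,6,7,8]=2
  size 7 → [2,3,4,5,6,7,8]=3
  first=0(l) contributes 3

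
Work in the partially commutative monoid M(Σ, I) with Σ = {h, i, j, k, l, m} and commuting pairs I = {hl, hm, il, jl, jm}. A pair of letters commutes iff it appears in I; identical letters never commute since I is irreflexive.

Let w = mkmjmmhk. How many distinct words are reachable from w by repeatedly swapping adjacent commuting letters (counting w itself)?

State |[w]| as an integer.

drop 0:m onto floor
drop 1:k onto {0:m}
drop 2:m onto {1:k}
drop 3:j onto {1:k}
drop 4:m onto {2:m}
drop 5:m onto {4:m}
drop 6:h onto {3:j}
drop 7:k onto {5:m, 6:h}
ground layer = {0:m}
drop-orders for the pieces not yet dropped (sum over which currently-grounded one goes next):
  1 to go: {7} 1
  2 to go: {5,7} 1  {6,7} 1
  3 to go: {3,6,7} 1  {4,5,7} 1  {5,6,7} 2
  4 to go: {2,4,5,7} 1  {3,5,6,7} 3  {4,5,6,7} 3
  5 to go: {2,4,5,6,7} 4  {3,4,5,6,7} 6
  6 to go: {2,3,4,5,6,7} 10
  if 0:m drops first: 10 orders

10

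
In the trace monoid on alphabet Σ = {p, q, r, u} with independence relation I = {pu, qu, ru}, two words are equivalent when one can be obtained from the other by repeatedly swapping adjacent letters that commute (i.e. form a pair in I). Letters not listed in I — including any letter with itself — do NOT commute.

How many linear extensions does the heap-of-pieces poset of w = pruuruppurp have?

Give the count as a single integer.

0(p) covers ∅
1(r) covers 0:p
2(u) covers ∅
3(u) covers 2:u
4(r) covers 1:r
5(u) covers 3:u
6(p) covers 4:r
7(p) covers 6:p
8(u) covers 5:u
9(r) covers 7:p
10(p) covers 9:r
floor of heap: 0:p, 2:u
completions by unplaced set U, small U first (add the entries for U minus each lowest piece of U):
  |U|=1: {8}:1  {10}:1
  |U|=2: {5,8}:1  {8,10}:2  {9,10}:1
  |U|=3: {3,5,8}:1  {5,8,10}:3  {7,9,10}:1  {8,9,10}:3
  |U|=4: {2,3,5,8}:1  {3,5,8,10}:4  {5,8,9,10}:6  {6,7,9,10}:1  {7,8,9,10}:4
  |U|=5: {2,3,5,8,10}:5  {3,5,8,9,10}:10  {4,6,7,9,10}:1  {5,7,8,9,10}:10  {6,7,8,9,10}:5
  |U|=6: {1,4,6,7,9,10}:1  {2,3,5,8,9,10}:15  {3,5,7,8,9,10}:20  {4,6,7,8,9,10}:6  {5,6,7,8,9,10}:15
  |U|=7: {0,1,4,6,7,9,10}:1  {1,4,6,7,8,9,10}:7  {2,3,5,7,8,9,10}:35  {3,5,6,7,8,9,10}:35  {4,5,6,7,8,9,10}:21
  |U|=8: {0,1,4,6,7,8,9,10}:8  {1,4,5,6,7,8,9,10}:28  {2,3,5,6,7,8,9,10}:70  {3,4,5,6,7,8,9,10}:56
  |U|=9: {0,1,4,5,6,7,8,9,10}:36  {1,3,4,5,6,7,8,9,10}:84  {2,3,4,5,6,7,8,9,10}:126
  start at 0(p): 210
  start at 2(u): 120
sum over floor = 330

330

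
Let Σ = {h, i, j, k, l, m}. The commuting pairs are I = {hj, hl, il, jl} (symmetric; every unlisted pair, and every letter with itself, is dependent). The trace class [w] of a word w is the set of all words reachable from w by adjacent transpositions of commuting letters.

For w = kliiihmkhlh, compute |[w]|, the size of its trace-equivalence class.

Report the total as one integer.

piece 0:k — minimal
piece 1:l rests on {0:k}
piece 2:i rests on {0:k}
piece 3:i rests on {2:i}
piece 4:i rests on {3:i}
piece 5:h rests on {4:i}
piece 6:m rests on {1:l, 5:h}
piece 7:k rests on {6:m}
piece 8:h rests on {7:k}
piece 9:l rests on {7:k}
piece 10:h rests on {8:h}
minimal pieces: {0:k}
ways to finish when only these pieces remain (= sum over removing one remaining piece with nothing left below it):
  1 left: {9}→1  {10}→1
  2 left: {8,10}→1  {9,10}→2
  3 left: {8,9,10}→3
  4 left: {7,8,9,10}→3
  5 left: {6,7,8,9,10}→3
  6 left: {1,6,7,8,9,10}→3  {5,6,7,8,9,10}→3
  7 left: {1,5,6,7,8,9,10}→6  {4,5,6,7,8,9,10}→3
  8 left: {1,4,5,6,7,8,9,10}→9  {3,4,5,6,7,8,9,10}→3
  9 left: {1,3,4,5,6,7,8,9,10}→12  {2,3,4,5,6,7,8,9,10}→3
  placing 0:k first → 15 extensions

15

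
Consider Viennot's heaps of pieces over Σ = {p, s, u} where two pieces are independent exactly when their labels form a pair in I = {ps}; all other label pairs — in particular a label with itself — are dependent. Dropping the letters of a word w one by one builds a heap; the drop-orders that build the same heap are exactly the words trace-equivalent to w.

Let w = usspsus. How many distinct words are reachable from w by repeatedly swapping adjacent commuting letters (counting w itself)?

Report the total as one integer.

0(u) covers ∅
1(s) covers 0:u
2(s) covers 1:s
3(p) covers 0:u
4(s) covers 2:s
5(u) covers 3:p, 4:s
6(s) covers 5:u
floor of heap: 0:u
completions by unplaced set U, small U first (add the entries for U minus each lowest piece of U):
  |U|=1: {6}:1
  |U|=2: {5,6}:1
  |U|=3: {3,5,6}:1  {4,5,6}:1
  |U|=4: {2,4,5,6}:1  {3,4,5,6}:2
  |U|=5: {1,2,4,5,6}:1  {2,3,4,5,6}:3
  start at 0(u): 4

4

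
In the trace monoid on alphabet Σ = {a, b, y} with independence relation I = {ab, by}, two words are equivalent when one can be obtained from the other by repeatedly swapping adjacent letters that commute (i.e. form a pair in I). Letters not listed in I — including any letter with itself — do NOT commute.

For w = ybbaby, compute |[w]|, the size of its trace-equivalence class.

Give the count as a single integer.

drop 0:y onto floor
drop 1:b onto floor
drop 2:b onto {1:b}
drop 3:a onto {0:y}
drop 4:b onto {2:b}
drop 5:y onto {3:a}
ground layer = {0:y, 1:b}
drop-orders for the pieces not yet dropped (sum over which currently-grounded one goes next):
  1 to go: {4} 1  {5} 1
  2 to go: {2,4} 1  {3,5} 1  {4,5} 2
  3 to go: {0,3,5} 1  {1,2,4} 1  {2,4,5} 3  {3,4,5} 3
  4 to go: {0,3,4,5} 4  {1,2,4,5} 4  {2,3,4,5} 6
  if 0:y drops first: 10 orders
  if 1:b drops first: 10 orders
heap linearizations: 20

20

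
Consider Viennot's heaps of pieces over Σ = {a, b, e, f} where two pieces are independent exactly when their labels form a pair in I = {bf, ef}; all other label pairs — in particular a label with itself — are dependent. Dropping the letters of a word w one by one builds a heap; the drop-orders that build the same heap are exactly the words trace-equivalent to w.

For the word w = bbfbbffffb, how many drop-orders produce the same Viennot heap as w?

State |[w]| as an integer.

252

drop 0:b onto floor
drop 1:b onto {0:b}
drop 2:f onto floor
drop 3:b onto {1:b}
drop 4:b onto {3:b}
drop 5:f onto {2:f}
drop 6:f onto {5:f}
drop 7:f onto {6:f}
drop 8:f onto {7:f}
drop 9:b onto {4:b}
ground layer = {0:b, 2:f}
drop-orders for the pieces not yet dropped (sum over which currently-grounded one goes next):
  1 to go: {8} 1  {9} 1
  2 to go: {4,9} 1  {7,8} 1  {8,9} 2
  3 to go: {3,4,9} 1  {4,8,9} 3  {6,7,8} 1  {7,8,9} 3
  4 to go: {1,3,4,9} 1  {3,4,8,9} 4  {4,7,8,9} 6  {5,6,7,8} 1  {6,7,8,9} 4
  5 to go: {0,1,3,4,9} 1  {1,3,4,8,9} 5  {2,5,6,7,8} 1  {3,4,7,8,9} 10  {4,6,7,8,9} 10  {5,6,7,8,9} 5
  6 to go: {0,1,3,4,8,9} 6  {1,3,4,7,8,9} 15  {2,5,6,7,8,9} 6  {3,4,6,7,8,9} 20  {4,5,6,7,8,9} 15
  7 to go: {0,1,3,4,7,8,9} 21  {1,3,4,6,7,8,9} 35  {2,4,5,6,7,8,9} 21  {3,4,5,6,7,8,9} 35
  8 to go: {0,1,3,4,6,7,8,9} 56  {1,3,4,5,6,7,8,9} 70  {2,3,4,5,6,7,8,9} 56
  if 0:b drops first: 126 orders
  if 2:f drops first: 126 orders
heap linearizations: 252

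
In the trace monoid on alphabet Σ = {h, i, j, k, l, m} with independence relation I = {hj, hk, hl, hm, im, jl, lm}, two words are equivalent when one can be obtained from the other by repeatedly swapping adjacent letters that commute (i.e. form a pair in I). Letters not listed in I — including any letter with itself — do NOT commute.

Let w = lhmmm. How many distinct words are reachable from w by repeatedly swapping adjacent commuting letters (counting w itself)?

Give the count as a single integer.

drop 0:l onto floor
drop 1:h onto floor
drop 2:m onto floor
drop 3:m onto {2:m}
drop 4:m onto {3:m}
ground layer = {0:l, 1:h, 2:m}
drop-orders for the pieces not yet dropped (sum over which currently-grounded one goes next):
  1 to go: {0} 1  {1} 1  {4} 1
  2 to go: {0,1} 2  {0,4} 2  {1,4} 2  {3,4} 1
  3 to go: {0,1,4} 6  {0,3,4} 3  {1,3,4} 3  {2,3,4} 1
  if 0:l drops first: 4 orders
  if 1:h drops first: 4 orders
  if 2:m drops first: 12 orders
heap linearizations: 20

20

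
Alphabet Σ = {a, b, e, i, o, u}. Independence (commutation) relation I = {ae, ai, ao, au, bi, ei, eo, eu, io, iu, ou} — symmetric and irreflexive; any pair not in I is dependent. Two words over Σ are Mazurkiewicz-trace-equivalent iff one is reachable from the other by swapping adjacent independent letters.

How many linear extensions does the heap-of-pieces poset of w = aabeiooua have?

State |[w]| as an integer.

540

piece 0:a — minimal
piece 1:a rests on {0:a}
piece 2:b rests on {1:a}
piece 3:e rests on {2:b}
piece 4:i — minimal
piece 5:o rests on {2:b}
piece 6:o rests on {5:o}
piece 7:u rests on {2:b}
piece 8:a rests on {2:b}
minimal pieces: {0:a, 4:i}
ways to finish when only these pieces remain (= sum over removing one remaining piece with nothing left below it):
  1 left: {3}→1  {4}→1  {6}→1  {7}→1  {8}→1
  2 left: {3,4}→2  {3,6}→2  {3,7}→2  {3,8}→2  {4,6}→2  {4,7}→2  {4,8}→2  {5,6}→1  {6,7}→2  {6,8}→2  {7,8}→2
  3 left: {3,4,6}→6  {3,4,7}→6  {3,4,8}→6  {3,5,6}→3  {3,6,7}→6  {3,6,8}→6  {3,7,8}→6  {4,5,6}→3  {4,6,7}→6  {4,6,8}→6  {4,7,8}→6  {5,6,7}→3  {5,6,8}→3  {6,7,8}→6
  4 left: {3,4,5,6}→12  {3,4,6,7}→24  {3,4,6,8}→24  {3,4,7,8}→24  {3,5,6,7}→12  {3,5,6,8}→12  {3,6,7,8}→24  {4,5,6,7}→12  {4,5,6,8}→12  {4,6,7,8}→24  {5,6,7,8}→12
  5 left: {3,4,5,6,7}→60  {3,4,5,6,8}→60  {3,4,6,7,8}→120  {3,5,6,7,8}→60  {4,5,6,7,8}→60
  6 left: {2,3,5,6,7,8}→60  {3,4,5,6,7,8}→360
  7 left: {1,2,3,5,6,7,8}→60  {2,3,4,5,6,7,8}→420
  placing 0:a first → 480 extensions
  placing 4:i first → 60 extensions
total linear extensions = 540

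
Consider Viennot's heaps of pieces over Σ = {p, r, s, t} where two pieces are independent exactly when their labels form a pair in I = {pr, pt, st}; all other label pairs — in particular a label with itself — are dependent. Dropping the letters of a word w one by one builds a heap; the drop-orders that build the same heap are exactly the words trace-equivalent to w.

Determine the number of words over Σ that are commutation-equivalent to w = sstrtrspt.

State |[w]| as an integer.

#0=s has no predecessor
#1=s depends on [0:s]
#2=t has no predecessor
#3=r depends on [1:s, 2:t]
#4=t depends on [3:r]
#5=r depends on [4:t]
#6=s depends on [5:r]
#7=p depends on [6:s]
#8=t depends on [5:r]
sources: [0:s, 2:t]
N(rest) = Σ N(rest − s) over sources s of rest; N(one piece) = 1:
  size 1 → [7]=1  [8]=1
  size 2 → [6,7]=1  [7,8]=2
  size 3 → [6,7,8]=3
  size 4 → [5,6,7,8]=3
  size 5 → [4,5,6,7,8]=3
  size 6 → [3,4,5,6,7,8]=3
  size 7 → [1,3,4,5,6,7,8]=3  [2,3,4,5,6,7,8]=3
  first=0(s) contributes 6
  first=2(t) contributes 3
|[w]| = 9

9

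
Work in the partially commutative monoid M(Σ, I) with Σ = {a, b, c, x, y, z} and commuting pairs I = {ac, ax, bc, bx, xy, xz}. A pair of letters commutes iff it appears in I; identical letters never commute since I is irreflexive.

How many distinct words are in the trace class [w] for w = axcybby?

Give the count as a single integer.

3

0(a) covers ∅
1(x) covers ∅
2(c) covers 1:x
3(y) covers 0:a, 2:c
4(b) covers 3:y
5(b) covers 4:b
6(y) covers 5:b
floor of heap: 0:a, 1:x
completions by unplaced set U, small U first (add the entries for U minus each lowest piece of U):
  |U|=1: {6}:1
  |U|=2: {5,6}:1
  |U|=3: {4,5,6}:1
  |U|=4: {3,4,5,6}:1
  |U|=5: {0,3,4,5,6}:1  {2,3,4,5,6}:1
  start at 0(a): 1
  start at 1(x): 2
sum over floor = 3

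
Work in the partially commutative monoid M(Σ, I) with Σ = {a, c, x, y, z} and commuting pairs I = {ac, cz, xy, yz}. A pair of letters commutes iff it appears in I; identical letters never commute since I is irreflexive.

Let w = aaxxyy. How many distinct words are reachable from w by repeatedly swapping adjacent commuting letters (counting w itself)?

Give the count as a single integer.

0(a) covers ∅
1(a) covers 0:a
2(x) covers 1:a
3(x) covers 2:x
4(y) covers 1:a
5(y) covers 4:y
floor of heap: 0:a
completions by unplaced set U, small U first (add the entries for U minus each lowest piece of U):
  |U|=1: {3}:1  {5}:1
  |U|=2: {2,3}:1  {3,5}:2  {4,5}:1
  |U|=3: {2,3,5}:3  {3,4,5}:3
  |U|=4: {2,3,4,5}:6
  start at 0(a): 6

6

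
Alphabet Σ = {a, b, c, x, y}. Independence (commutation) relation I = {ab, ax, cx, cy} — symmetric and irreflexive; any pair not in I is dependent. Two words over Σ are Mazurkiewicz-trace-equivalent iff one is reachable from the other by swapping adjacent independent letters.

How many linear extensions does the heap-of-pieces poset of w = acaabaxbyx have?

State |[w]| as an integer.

20

piece 0:a — minimal
piece 1:c rests on {0:a}
piece 2:a rests on {1:c}
piece 3:a rests on {2:a}
piece 4:b rests on {1:c}
piece 5:a rests on {3:a}
piece 6:x rests on {4:b}
piece 7:b rests on {6:x}
piece 8:y rests on {5:a, 7:b}
piece 9:x rests on {8:y}
minimal pieces: {0:a}
ways to finish when only these pieces remain (= sum over removing one remaining piece with nothing left below it):
  1 left: {9}→1
  2 left: {8,9}→1
  3 left: {5,8,9}→1  {7,8,9}→1
  4 left: {3,5,8,9}→1  {5,7,8,9}→2  {6,7,8,9}→1
  5 left: {2,3,5,8,9}→1  {3,5,7,8,9}→3  {4,6,7,8,9}→1  {5,6,7,8,9}→3
  6 left: {2,3,5,7,8,9}→4  {3,5,6,7,8,9}→6  {4,5,6,7,8,9}→4
  7 left: {2,3,5,6,7,8,9}→10  {3,4,5,6,7,8,9}→10
  8 left: {2,3,4,5,6,7,8,9}→20
  placing 0:a first → 20 extensions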